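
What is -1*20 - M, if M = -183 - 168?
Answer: 331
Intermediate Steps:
M = -351
-1*20 - M = -1*20 - 1*(-351) = -20 + 351 = 331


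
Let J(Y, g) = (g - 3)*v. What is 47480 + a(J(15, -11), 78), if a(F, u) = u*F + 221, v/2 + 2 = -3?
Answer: 58621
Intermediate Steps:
v = -10 (v = -4 + 2*(-3) = -4 - 6 = -10)
J(Y, g) = 30 - 10*g (J(Y, g) = (g - 3)*(-10) = (-3 + g)*(-10) = 30 - 10*g)
a(F, u) = 221 + F*u (a(F, u) = F*u + 221 = 221 + F*u)
47480 + a(J(15, -11), 78) = 47480 + (221 + (30 - 10*(-11))*78) = 47480 + (221 + (30 + 110)*78) = 47480 + (221 + 140*78) = 47480 + (221 + 10920) = 47480 + 11141 = 58621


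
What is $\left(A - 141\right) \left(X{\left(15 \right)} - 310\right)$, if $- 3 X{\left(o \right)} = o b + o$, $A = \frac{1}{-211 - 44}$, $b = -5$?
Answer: $\frac{2085448}{51} \approx 40891.0$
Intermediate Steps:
$A = - \frac{1}{255}$ ($A = \frac{1}{-255} = - \frac{1}{255} \approx -0.0039216$)
$X{\left(o \right)} = \frac{4 o}{3}$ ($X{\left(o \right)} = - \frac{o \left(-5\right) + o}{3} = - \frac{- 5 o + o}{3} = - \frac{\left(-4\right) o}{3} = \frac{4 o}{3}$)
$\left(A - 141\right) \left(X{\left(15 \right)} - 310\right) = \left(- \frac{1}{255} - 141\right) \left(\frac{4}{3} \cdot 15 - 310\right) = - \frac{35956 \left(20 - 310\right)}{255} = \left(- \frac{35956}{255}\right) \left(-290\right) = \frac{2085448}{51}$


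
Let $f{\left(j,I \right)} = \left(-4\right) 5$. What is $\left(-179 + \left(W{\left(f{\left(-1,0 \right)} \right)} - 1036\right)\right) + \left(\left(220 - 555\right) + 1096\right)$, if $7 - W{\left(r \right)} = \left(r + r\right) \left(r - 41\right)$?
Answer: $-2887$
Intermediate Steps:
$f{\left(j,I \right)} = -20$
$W{\left(r \right)} = 7 - 2 r \left(-41 + r\right)$ ($W{\left(r \right)} = 7 - \left(r + r\right) \left(r - 41\right) = 7 - 2 r \left(-41 + r\right)$)
$\left(-179 + \left(W{\left(f{\left(-1,0 \right)} \right)} - 1036\right)\right) + \left(\left(220 - 555\right) + 1096\right) = \left(-179 + \left(\left(7 - 2 \left(-20\right)^{2} + 82 \left(-20\right)\right) - 1036\right)\right) + \left(\left(220 - 555\right) + 1096\right) = \left(-179 - 3469\right) + \left(\left(220 - 555\right) + 1096\right) = \left(-179 - 3469\right) + \left(-335 + 1096\right) = \left(-179 - 3469\right) + 761 = -3648 + 761 = -2887$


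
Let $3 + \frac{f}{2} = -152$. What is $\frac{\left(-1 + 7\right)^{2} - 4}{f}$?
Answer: $- \frac{16}{155} \approx -0.10323$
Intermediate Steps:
$f = -310$ ($f = -6 + 2 \left(-152\right) = -6 - 304 = -310$)
$\frac{\left(-1 + 7\right)^{2} - 4}{f} = \frac{\left(-1 + 7\right)^{2} - 4}{-310} = \left(6^{2} - 4\right) \left(- \frac{1}{310}\right) = \left(36 - 4\right) \left(- \frac{1}{310}\right) = 32 \left(- \frac{1}{310}\right) = - \frac{16}{155}$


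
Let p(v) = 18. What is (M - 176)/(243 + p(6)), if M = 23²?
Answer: 353/261 ≈ 1.3525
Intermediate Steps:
M = 529
(M - 176)/(243 + p(6)) = (529 - 176)/(243 + 18) = 353/261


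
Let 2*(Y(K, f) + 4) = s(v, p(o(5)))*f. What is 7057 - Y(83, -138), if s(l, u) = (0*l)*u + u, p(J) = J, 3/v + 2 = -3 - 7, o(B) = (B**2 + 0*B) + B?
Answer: 9131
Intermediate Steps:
o(B) = B + B**2 (o(B) = (B**2 + 0) + B = B**2 + B = B + B**2)
v = -1/4 (v = 3/(-2 + (-3 - 7)) = 3/(-2 - 10) = 3/(-12) = 3*(-1/12) = -1/4 ≈ -0.25000)
s(l, u) = u (s(l, u) = 0*u + u = 0 + u = u)
Y(K, f) = -4 + 15*f (Y(K, f) = -4 + ((5*(1 + 5))*f)/2 = -4 + ((5*6)*f)/2 = -4 + (30*f)/2 = -4 + 15*f)
7057 - Y(83, -138) = 7057 - (-4 + 15*(-138)) = 7057 - (-4 - 2070) = 7057 - 1*(-2074) = 7057 + 2074 = 9131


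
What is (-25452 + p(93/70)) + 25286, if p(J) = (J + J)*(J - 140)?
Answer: -1309451/2450 ≈ -534.47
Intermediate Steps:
p(J) = 2*J*(-140 + J) (p(J) = (2*J)*(-140 + J) = 2*J*(-140 + J))
(-25452 + p(93/70)) + 25286 = (-25452 + 2*(93/70)*(-140 + 93/70)) + 25286 = (-25452 + 2*(93/70)*(-9707/70)) + 25286 = (-25452 - 902751/2450) + 25286 = -63260151/2450 + 25286 = -1309451/2450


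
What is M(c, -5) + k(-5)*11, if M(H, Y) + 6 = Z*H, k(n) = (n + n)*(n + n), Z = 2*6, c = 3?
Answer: 1130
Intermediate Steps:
Z = 12
k(n) = 4*n² (k(n) = (2*n)*(2*n) = 4*n²)
M(H, Y) = -6 + 12*H
M(c, -5) + k(-5)*11 = (-6 + 12*3) + (4*(-5)²)*11 = (-6 + 36) + (4*25)*11 = 30 + 100*11 = 30 + 1100 = 1130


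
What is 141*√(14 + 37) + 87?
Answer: 87 + 141*√51 ≈ 1093.9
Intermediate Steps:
141*√(14 + 37) + 87 = 141*√51 + 87 = 87 + 141*√51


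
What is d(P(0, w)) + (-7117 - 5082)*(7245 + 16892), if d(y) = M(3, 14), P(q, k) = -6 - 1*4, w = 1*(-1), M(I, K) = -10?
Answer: -294447273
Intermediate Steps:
w = -1
P(q, k) = -10 (P(q, k) = -6 - 4 = -10)
d(y) = -10
d(P(0, w)) + (-7117 - 5082)*(7245 + 16892) = -10 + (-7117 - 5082)*(7245 + 16892) = -10 - 12199*24137 = -10 - 294447263 = -294447273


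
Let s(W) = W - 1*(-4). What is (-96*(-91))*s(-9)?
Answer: -43680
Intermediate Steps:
s(W) = 4 + W (s(W) = W + 4 = 4 + W)
(-96*(-91))*s(-9) = (-96*(-91))*(4 - 9) = 8736*(-5) = -43680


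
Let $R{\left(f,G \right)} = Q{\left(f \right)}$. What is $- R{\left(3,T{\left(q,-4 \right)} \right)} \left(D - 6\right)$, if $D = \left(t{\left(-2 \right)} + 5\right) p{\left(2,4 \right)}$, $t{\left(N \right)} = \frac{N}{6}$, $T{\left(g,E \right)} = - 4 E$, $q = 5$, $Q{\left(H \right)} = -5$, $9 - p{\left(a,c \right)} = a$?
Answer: $\frac{400}{3} \approx 133.33$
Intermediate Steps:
$p{\left(a,c \right)} = 9 - a$
$t{\left(N \right)} = \frac{N}{6}$ ($t{\left(N \right)} = N \frac{1}{6} = \frac{N}{6}$)
$R{\left(f,G \right)} = -5$
$D = \frac{98}{3}$ ($D = \left(\frac{1}{6} \left(-2\right) + 5\right) \left(9 - 2\right) = \left(- \frac{1}{3} + 5\right) \left(9 - 2\right) = \frac{14}{3} \cdot 7 = \frac{98}{3} \approx 32.667$)
$- R{\left(3,T{\left(q,-4 \right)} \right)} \left(D - 6\right) = \left(-1\right) \left(-5\right) \left(\frac{98}{3} - 6\right) = 5 \left(\frac{98}{3} - 6\right) = 5 \cdot \frac{80}{3} = \frac{400}{3}$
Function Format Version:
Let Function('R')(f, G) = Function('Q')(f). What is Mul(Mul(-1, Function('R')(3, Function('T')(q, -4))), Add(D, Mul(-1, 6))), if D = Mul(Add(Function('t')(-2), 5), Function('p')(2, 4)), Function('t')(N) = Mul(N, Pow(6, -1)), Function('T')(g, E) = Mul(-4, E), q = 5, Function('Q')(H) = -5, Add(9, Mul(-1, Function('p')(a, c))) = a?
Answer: Rational(400, 3) ≈ 133.33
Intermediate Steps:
Function('p')(a, c) = Add(9, Mul(-1, a))
Function('t')(N) = Mul(Rational(1, 6), N) (Function('t')(N) = Mul(N, Rational(1, 6)) = Mul(Rational(1, 6), N))
Function('R')(f, G) = -5
D = Rational(98, 3) (D = Mul(Add(Mul(Rational(1, 6), -2), 5), Add(9, Mul(-1, 2))) = Mul(Add(Rational(-1, 3), 5), Add(9, -2)) = Mul(Rational(14, 3), 7) = Rational(98, 3) ≈ 32.667)
Mul(Mul(-1, Function('R')(3, Function('T')(q, -4))), Add(D, Mul(-1, 6))) = Mul(Mul(-1, -5), Add(Rational(98, 3), Mul(-1, 6))) = Mul(5, Add(Rational(98, 3), -6)) = Mul(5, Rational(80, 3)) = Rational(400, 3)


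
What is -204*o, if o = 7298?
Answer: -1488792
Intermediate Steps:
-204*o = -204*7298 = -34*43788 = -1488792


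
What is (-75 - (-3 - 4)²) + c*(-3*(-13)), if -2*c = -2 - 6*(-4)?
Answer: -553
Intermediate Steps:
c = -11 (c = -(-2 - 6*(-4))/2 = -(-2 + 24)/2 = -½*22 = -11)
(-75 - (-3 - 4)²) + c*(-3*(-13)) = (-75 - (-3 - 4)²) - (-33)*(-13) = (-75 - 1*(-7)²) - 11*39 = (-75 - 1*49) - 429 = (-75 - 49) - 429 = -124 - 429 = -553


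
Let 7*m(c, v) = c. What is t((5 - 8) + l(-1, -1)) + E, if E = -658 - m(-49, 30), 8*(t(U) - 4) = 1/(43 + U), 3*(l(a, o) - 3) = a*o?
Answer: -672877/1040 ≈ -647.00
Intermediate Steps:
m(c, v) = c/7
l(a, o) = 3 + a*o/3 (l(a, o) = 3 + (a*o)/3 = 3 + a*o/3)
t(U) = 4 + 1/(8*(43 + U))
E = -651 (E = -658 - (-49)/7 = -658 - 1*(-7) = -658 + 7 = -651)
t((5 - 8) + l(-1, -1)) + E = (1377 + 32*((5 - 8) + (3 + (1/3)*(-1)*(-1))))/(8*(43 + ((5 - 8) + (3 + (1/3)*(-1)*(-1))))) - 651 = (1377 + 32*(-3 + (3 + 1/3)))/(8*(43 + (-3 + (3 + 1/3)))) - 651 = (1377 + 32*(-3 + 10/3))/(8*(43 + (-3 + 10/3))) - 651 = (1377 + 32*(1/3))/(8*(43 + 1/3)) - 651 = (1377 + 32/3)/(8*(130/3)) - 651 = (1/8)*(3/130)*(4163/3) - 651 = 4163/1040 - 651 = -672877/1040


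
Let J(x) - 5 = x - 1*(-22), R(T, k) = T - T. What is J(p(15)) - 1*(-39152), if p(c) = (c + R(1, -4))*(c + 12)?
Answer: 39584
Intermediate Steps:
R(T, k) = 0
p(c) = c*(12 + c) (p(c) = (c + 0)*(c + 12) = c*(12 + c))
J(x) = 27 + x (J(x) = 5 + (x - 1*(-22)) = 5 + (x + 22) = 5 + (22 + x) = 27 + x)
J(p(15)) - 1*(-39152) = (27 + 15*(12 + 15)) - 1*(-39152) = (27 + 15*27) + 39152 = (27 + 405) + 39152 = 432 + 39152 = 39584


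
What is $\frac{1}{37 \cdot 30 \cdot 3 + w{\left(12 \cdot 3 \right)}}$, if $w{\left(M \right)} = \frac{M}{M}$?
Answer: $\frac{1}{3331} \approx 0.00030021$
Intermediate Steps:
$w{\left(M \right)} = 1$
$\frac{1}{37 \cdot 30 \cdot 3 + w{\left(12 \cdot 3 \right)}} = \frac{1}{37 \cdot 30 \cdot 3 + 1} = \frac{1}{1110 \cdot 3 + 1} = \frac{1}{3330 + 1} = \frac{1}{3331}$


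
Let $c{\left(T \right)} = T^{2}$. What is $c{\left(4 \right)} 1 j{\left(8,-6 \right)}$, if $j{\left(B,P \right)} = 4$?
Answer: $64$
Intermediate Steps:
$c{\left(4 \right)} 1 j{\left(8,-6 \right)} = 4^{2} \cdot 1 \cdot 4 = 16 \cdot 1 \cdot 4 = 16 \cdot 4 = 64$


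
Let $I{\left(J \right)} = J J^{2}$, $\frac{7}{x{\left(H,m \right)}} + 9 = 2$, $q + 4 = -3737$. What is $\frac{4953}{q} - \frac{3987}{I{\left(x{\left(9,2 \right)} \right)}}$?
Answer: $\frac{4970138}{1247} \approx 3985.7$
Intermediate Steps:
$q = -3741$ ($q = -4 - 3737 = -3741$)
$x{\left(H,m \right)} = -1$ ($x{\left(H,m \right)} = \frac{7}{-9 + 2} = \frac{7}{-7} = 7 \left(- \frac{1}{7}\right) = -1$)
$I{\left(J \right)} = J^{3}$
$\frac{4953}{q} - \frac{3987}{I{\left(x{\left(9,2 \right)} \right)}} = \frac{4953}{-3741} - \frac{3987}{\left(-1\right)^{3}} = 4953 \left(- \frac{1}{3741}\right) - \frac{3987}{-1} = - \frac{1651}{1247} - -3987 = - \frac{1651}{1247} + 3987 = \frac{4970138}{1247}$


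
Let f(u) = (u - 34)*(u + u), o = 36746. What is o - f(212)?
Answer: -38726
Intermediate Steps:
f(u) = 2*u*(-34 + u) (f(u) = (-34 + u)*(2*u) = 2*u*(-34 + u))
o - f(212) = 36746 - 2*212*(-34 + 212) = 36746 - 2*212*178 = 36746 - 1*75472 = 36746 - 75472 = -38726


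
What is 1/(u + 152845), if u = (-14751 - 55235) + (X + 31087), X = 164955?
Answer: 1/278901 ≈ 3.5855e-6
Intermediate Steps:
u = 126056 (u = (-14751 - 55235) + (164955 + 31087) = -69986 + 196042 = 126056)
1/(u + 152845) = 1/(126056 + 152845) = 1/278901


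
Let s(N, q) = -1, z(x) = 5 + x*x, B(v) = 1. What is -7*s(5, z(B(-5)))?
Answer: 7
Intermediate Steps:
z(x) = 5 + x**2
-7*s(5, z(B(-5))) = -7*(-1) = 7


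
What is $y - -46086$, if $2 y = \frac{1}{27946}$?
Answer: $\frac{2575838713}{55892} \approx 46086.0$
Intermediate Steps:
$y = \frac{1}{55892}$ ($y = \frac{1}{2 \cdot 27946} = \frac{1}{2} \cdot \frac{1}{27946} = \frac{1}{55892} \approx 1.7892 \cdot 10^{-5}$)
$y - -46086 = \frac{1}{55892} - -46086 = \frac{1}{55892} + 46086 = \frac{2575838713}{55892}$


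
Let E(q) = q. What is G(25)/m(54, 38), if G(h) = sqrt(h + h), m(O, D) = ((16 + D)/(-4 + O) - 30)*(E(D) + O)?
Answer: -125*sqrt(2)/66516 ≈ -0.0026577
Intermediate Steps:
m(O, D) = (-30 + (16 + D)/(-4 + O))*(D + O) (m(O, D) = ((16 + D)/(-4 + O) - 30)*(D + O) = (-30 + (16 + D)/(-4 + O))*(D + O))
G(h) = sqrt(2)*sqrt(h) (G(h) = sqrt(2*h) = sqrt(2)*sqrt(h))
G(25)/m(54, 38) = (sqrt(2)*sqrt(25))/(((38**2 - 30*54**2 + 136*38 + 136*54 - 29*38*54)/(-4 + 54))) = (sqrt(2)*5)/(((1444 - 30*2916 + 5168 + 7344 - 59508)/50)) = (5*sqrt(2))/(((1444 - 87480 + 5168 + 7344 - 59508)/50)) = (5*sqrt(2))/(((1/50)*(-133032))) = (5*sqrt(2))/(-66516/25) = (5*sqrt(2))*(-25/66516) = -125*sqrt(2)/66516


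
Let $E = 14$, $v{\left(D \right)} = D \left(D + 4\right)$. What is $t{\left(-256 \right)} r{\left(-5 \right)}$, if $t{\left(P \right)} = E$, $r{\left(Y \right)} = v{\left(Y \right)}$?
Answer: $70$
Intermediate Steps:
$v{\left(D \right)} = D \left(4 + D\right)$
$r{\left(Y \right)} = Y \left(4 + Y\right)$
$t{\left(P \right)} = 14$
$t{\left(-256 \right)} r{\left(-5 \right)} = 14 \left(- 5 \left(4 - 5\right)\right) = 14 \left(\left(-5\right) \left(-1\right)\right) = 14 \cdot 5 = 70$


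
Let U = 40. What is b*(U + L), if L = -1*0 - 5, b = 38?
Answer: 1330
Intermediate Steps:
L = -5 (L = 0 - 5 = -5)
b*(U + L) = 38*(40 - 5) = 38*35 = 1330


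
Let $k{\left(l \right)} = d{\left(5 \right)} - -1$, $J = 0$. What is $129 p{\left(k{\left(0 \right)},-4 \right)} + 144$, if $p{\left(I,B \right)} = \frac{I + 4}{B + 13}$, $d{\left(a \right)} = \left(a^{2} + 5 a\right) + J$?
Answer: $\frac{2797}{3} \approx 932.33$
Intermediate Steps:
$d{\left(a \right)} = a^{2} + 5 a$ ($d{\left(a \right)} = \left(a^{2} + 5 a\right) + 0 = a^{2} + 5 a$)
$k{\left(l \right)} = 51$ ($k{\left(l \right)} = 5 \left(5 + 5\right) - -1 = 5 \cdot 10 + 1 = 50 + 1 = 51$)
$p{\left(I,B \right)} = \frac{4 + I}{13 + B}$
$129 p{\left(k{\left(0 \right)},-4 \right)} + 144 = 129 \frac{4 + 51}{13 - 4} + 144 = 129 \cdot \frac{1}{9} \cdot 55 + 144 = 129 \cdot \frac{55}{9} + 144 = \frac{2365}{3} + 144 = \frac{2797}{3}$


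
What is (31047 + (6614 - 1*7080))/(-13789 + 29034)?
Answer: 30581/15245 ≈ 2.0060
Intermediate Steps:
(31047 + (6614 - 1*7080))/(-13789 + 29034) = (31047 + (6614 - 7080))/15245 = (31047 - 466)*(1/15245) = 30581*(1/15245) = 30581/15245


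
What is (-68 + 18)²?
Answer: 2500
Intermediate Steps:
(-68 + 18)² = (-50)² = 2500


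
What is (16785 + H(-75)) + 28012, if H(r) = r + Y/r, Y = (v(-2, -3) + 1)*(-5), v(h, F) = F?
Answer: 670828/15 ≈ 44722.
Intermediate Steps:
Y = 10 (Y = (-3 + 1)*(-5) = -2*(-5) = 10)
H(r) = r + 10/r
(16785 + H(-75)) + 28012 = (16785 + (-75 + 10/(-75))) + 28012 = (16785 + (-75 + 10*(-1/75))) + 28012 = (16785 + (-75 - 2/15)) + 28012 = (16785 - 1127/15) + 28012 = 250648/15 + 28012 = 670828/15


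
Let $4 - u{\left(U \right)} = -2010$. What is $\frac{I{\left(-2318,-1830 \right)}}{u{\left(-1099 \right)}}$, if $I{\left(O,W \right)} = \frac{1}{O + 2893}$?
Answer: $\frac{1}{1158050} \approx 8.6352 \cdot 10^{-7}$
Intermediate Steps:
$I{\left(O,W \right)} = \frac{1}{2893 + O}$
$u{\left(U \right)} = 2014$ ($u{\left(U \right)} = 4 - -2010 = 4 + 2010 = 2014$)
$\frac{I{\left(-2318,-1830 \right)}}{u{\left(-1099 \right)}} = \frac{1}{\left(2893 - 2318\right) 2014} = \frac{1}{575} \cdot \frac{1}{2014} = \frac{1}{1158050}$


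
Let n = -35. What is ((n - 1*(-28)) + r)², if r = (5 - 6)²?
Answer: 36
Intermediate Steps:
r = 1 (r = (-1)² = 1)
((n - 1*(-28)) + r)² = ((-35 - 1*(-28)) + 1)² = ((-35 + 28) + 1)² = (-7 + 1)² = (-6)² = 36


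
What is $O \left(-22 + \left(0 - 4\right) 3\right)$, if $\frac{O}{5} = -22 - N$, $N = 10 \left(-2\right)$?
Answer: $340$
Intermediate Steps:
$N = -20$
$O = -10$ ($O = 5 \left(-22 - -20\right) = 5 \left(-22 + 20\right) = 5 \left(-2\right) = -10$)
$O \left(-22 + \left(0 - 4\right) 3\right) = - 10 \left(-22 + \left(0 - 4\right) 3\right) = - 10 \left(-22 - 12\right) = \left(-10\right) \left(-34\right) = 340$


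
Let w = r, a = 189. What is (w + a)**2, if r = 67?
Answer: 65536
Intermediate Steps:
w = 67
(w + a)**2 = (67 + 189)**2 = 256**2 = 65536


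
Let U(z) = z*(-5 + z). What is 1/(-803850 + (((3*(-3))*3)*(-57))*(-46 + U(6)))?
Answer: -1/865410 ≈ -1.1555e-6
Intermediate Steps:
1/(-803850 + (((3*(-3))*3)*(-57))*(-46 + U(6))) = 1/(-803850 + (((3*(-3))*3)*(-57))*(-46 + 6*(-5 + 6))) = 1/(-803850 + (-9*3*(-57))*(-46 + 6*1)) = 1/(-803850 + (-27*(-57))*(-46 + 6)) = 1/(-803850 + 1539*(-40)) = 1/(-803850 - 61560) = 1/(-865410) = -1/865410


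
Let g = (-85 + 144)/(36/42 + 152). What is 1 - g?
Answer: 657/1070 ≈ 0.61402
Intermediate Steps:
g = 413/1070 (g = 59/(36*(1/42) + 152) = 59/(6/7 + 152) = 59/(1070/7) = 59*(7/1070) = 413/1070 ≈ 0.38598)
1 - g = 1 - 1*413/1070 = 1 - 413/1070 = 657/1070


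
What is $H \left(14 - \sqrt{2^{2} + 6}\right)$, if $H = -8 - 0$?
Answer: $-112 + 8 \sqrt{10} \approx -86.702$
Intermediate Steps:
$H = -8$ ($H = -8 + 0 = -8$)
$H \left(14 - \sqrt{2^{2} + 6}\right) = - 8 \left(14 - \sqrt{2^{2} + 6}\right) = - 8 \left(14 - \sqrt{4 + 6}\right) = - 8 \left(14 - \sqrt{10}\right) = -112 + 8 \sqrt{10}$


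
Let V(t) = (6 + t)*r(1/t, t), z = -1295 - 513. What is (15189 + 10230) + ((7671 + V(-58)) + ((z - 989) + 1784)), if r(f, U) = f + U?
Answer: 1017723/29 ≈ 35094.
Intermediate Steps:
r(f, U) = U + f
z = -1808
V(t) = (6 + t)*(t + 1/t)
(15189 + 10230) + ((7671 + V(-58)) + ((z - 989) + 1784)) = (15189 + 10230) + ((7671 + (1 + (-58)²)*(6 - 58)/(-58)) + ((-1808 - 989) + 1784)) = 25419 + ((7671 - 1/58*(1 + 3364)*(-52)) + (-2797 + 1784)) = 25419 + ((7671 - 1/58*3365*(-52)) - 1013) = 25419 + ((7671 + 87490/29) - 1013) = 25419 + (309949/29 - 1013) = 25419 + 280572/29 = 1017723/29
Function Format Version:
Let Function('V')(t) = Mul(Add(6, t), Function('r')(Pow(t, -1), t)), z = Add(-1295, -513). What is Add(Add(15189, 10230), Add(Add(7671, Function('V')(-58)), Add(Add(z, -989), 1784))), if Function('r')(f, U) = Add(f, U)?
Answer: Rational(1017723, 29) ≈ 35094.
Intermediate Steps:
Function('r')(f, U) = Add(U, f)
z = -1808
Function('V')(t) = Mul(Add(6, t), Add(t, Pow(t, -1)))
Add(Add(15189, 10230), Add(Add(7671, Function('V')(-58)), Add(Add(z, -989), 1784))) = Add(Add(15189, 10230), Add(Add(7671, Mul(Pow(-58, -1), Add(1, Pow(-58, 2)), Add(6, -58))), Add(Add(-1808, -989), 1784))) = Add(25419, Add(Add(7671, Mul(Rational(-1, 58), Add(1, 3364), -52)), Add(-2797, 1784))) = Add(25419, Add(Add(7671, Mul(Rational(-1, 58), 3365, -52)), -1013)) = Add(25419, Add(Add(7671, Rational(87490, 29)), -1013)) = Add(25419, Add(Rational(309949, 29), -1013)) = Add(25419, Rational(280572, 29)) = Rational(1017723, 29)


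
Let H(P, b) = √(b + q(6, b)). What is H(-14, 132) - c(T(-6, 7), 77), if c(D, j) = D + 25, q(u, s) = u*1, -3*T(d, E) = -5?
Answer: -80/3 + √138 ≈ -14.919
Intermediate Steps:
T(d, E) = 5/3 (T(d, E) = -⅓*(-5) = 5/3)
q(u, s) = u
H(P, b) = √(6 + b) (H(P, b) = √(b + 6) = √(6 + b))
c(D, j) = 25 + D
H(-14, 132) - c(T(-6, 7), 77) = √(6 + 132) - (25 + 5/3) = √138 - 1*80/3 = √138 - 80/3 = -80/3 + √138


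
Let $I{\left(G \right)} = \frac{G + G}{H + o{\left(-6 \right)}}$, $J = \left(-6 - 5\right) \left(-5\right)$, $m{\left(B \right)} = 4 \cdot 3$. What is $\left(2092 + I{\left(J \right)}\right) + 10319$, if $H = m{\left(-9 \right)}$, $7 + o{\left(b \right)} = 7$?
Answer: $\frac{74521}{6} \approx 12420.0$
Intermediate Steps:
$o{\left(b \right)} = 0$ ($o{\left(b \right)} = -7 + 7 = 0$)
$m{\left(B \right)} = 12$
$H = 12$
$J = 55$ ($J = \left(-11\right) \left(-5\right) = 55$)
$I{\left(G \right)} = \frac{G}{6}$ ($I{\left(G \right)} = \frac{G + G}{12 + 0} = \frac{2 G}{12} = 2 G \frac{1}{12} = \frac{G}{6}$)
$\left(2092 + I{\left(J \right)}\right) + 10319 = \left(2092 + \frac{1}{6} \cdot 55\right) + 10319 = \left(2092 + \frac{55}{6}\right) + 10319 = \frac{12607}{6} + 10319 = \frac{74521}{6}$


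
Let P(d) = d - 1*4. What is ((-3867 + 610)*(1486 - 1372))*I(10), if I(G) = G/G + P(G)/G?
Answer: -2970384/5 ≈ -5.9408e+5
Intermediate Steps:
P(d) = -4 + d (P(d) = d - 4 = -4 + d)
I(G) = 1 + (-4 + G)/G (I(G) = G/G + (-4 + G)/G = 1 + (-4 + G)/G)
((-3867 + 610)*(1486 - 1372))*I(10) = ((-3867 + 610)*(1486 - 1372))*(2 - 4/10) = (-3257*114)*(2 - 4*1/10) = -371298*(2 - 2/5) = -371298*8/5 = -2970384/5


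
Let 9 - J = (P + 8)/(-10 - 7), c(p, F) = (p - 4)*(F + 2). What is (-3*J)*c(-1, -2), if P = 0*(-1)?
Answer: 0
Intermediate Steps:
P = 0
c(p, F) = (-4 + p)*(2 + F)
J = 161/17 (J = 9 - (0 + 8)/(-10 - 7) = 9 - 8/(-17) = 9 - 8*(-1)/17 = 9 - 1*(-8/17) = 9 + 8/17 = 161/17 ≈ 9.4706)
(-3*J)*c(-1, -2) = (-3*161/17)*(-8 - 4*(-2) + 2*(-1) - 2*(-1)) = -483*(-8 + 8 - 2 + 2)/17 = -483/17*0 = 0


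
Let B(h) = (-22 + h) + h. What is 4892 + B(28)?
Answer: 4926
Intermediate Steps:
B(h) = -22 + 2*h
4892 + B(28) = 4892 + (-22 + 2*28) = 4892 + (-22 + 56) = 4892 + 34 = 4926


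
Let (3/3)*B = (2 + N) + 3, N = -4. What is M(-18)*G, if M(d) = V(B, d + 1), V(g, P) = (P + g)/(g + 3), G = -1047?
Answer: 4188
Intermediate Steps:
B = 1 (B = (2 - 4) + 3 = -2 + 3 = 1)
V(g, P) = (P + g)/(3 + g)
M(d) = ½ + d/4 (M(d) = ((d + 1) + 1)/(3 + 1) = ((1 + d) + 1)/4 = (2 + d)/4 = ½ + d/4)
M(-18)*G = (½ + (¼)*(-18))*(-1047) = (½ - 9/2)*(-1047) = -4*(-1047) = 4188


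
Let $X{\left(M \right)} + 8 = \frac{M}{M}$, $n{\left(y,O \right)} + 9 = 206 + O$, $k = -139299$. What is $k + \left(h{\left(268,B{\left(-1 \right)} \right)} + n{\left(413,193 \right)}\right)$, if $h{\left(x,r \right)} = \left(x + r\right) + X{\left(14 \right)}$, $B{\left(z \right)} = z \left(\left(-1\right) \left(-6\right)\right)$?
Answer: $-138654$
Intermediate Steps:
$n{\left(y,O \right)} = 197 + O$ ($n{\left(y,O \right)} = -9 + \left(206 + O\right) = 197 + O$)
$X{\left(M \right)} = -7$ ($X{\left(M \right)} = -8 + \frac{M}{M} = -8 + 1 = -7$)
$B{\left(z \right)} = 6 z$ ($B{\left(z \right)} = z 6 = 6 z$)
$h{\left(x,r \right)} = -7 + r + x$ ($h{\left(x,r \right)} = \left(x + r\right) - 7 = \left(r + x\right) - 7 = -7 + r + x$)
$k + \left(h{\left(268,B{\left(-1 \right)} \right)} + n{\left(413,193 \right)}\right) = -139299 + \left(\left(-7 + 6 \left(-1\right) + 268\right) + \left(197 + 193\right)\right) = -139299 + \left(\left(-7 - 6 + 268\right) + 390\right) = -139299 + \left(255 + 390\right) = -139299 + 645 = -138654$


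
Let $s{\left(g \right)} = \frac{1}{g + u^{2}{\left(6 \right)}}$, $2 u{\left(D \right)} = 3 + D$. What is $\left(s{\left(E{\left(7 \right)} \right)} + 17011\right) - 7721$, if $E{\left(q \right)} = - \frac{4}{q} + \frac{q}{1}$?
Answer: $\frac{6939658}{747} \approx 9290.0$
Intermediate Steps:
$u{\left(D \right)} = \frac{3}{2} + \frac{D}{2}$ ($u{\left(D \right)} = \frac{3 + D}{2} = \frac{3}{2} + \frac{D}{2}$)
$E{\left(q \right)} = q - \frac{4}{q}$ ($E{\left(q \right)} = - \frac{4}{q} + q 1 = - \frac{4}{q} + q = q - \frac{4}{q}$)
$s{\left(g \right)} = \frac{1}{\frac{81}{4} + g}$ ($s{\left(g \right)} = \frac{1}{g + \left(\frac{3}{2} + \frac{1}{2} \cdot 6\right)^{2}} = \frac{1}{g + \left(\frac{3}{2} + 3\right)^{2}} = \frac{1}{g + \left(\frac{9}{2}\right)^{2}} = \frac{1}{g + \frac{81}{4}} = \frac{1}{\frac{81}{4} + g}$)
$\left(s{\left(E{\left(7 \right)} \right)} + 17011\right) - 7721 = \left(\frac{4}{81 + 4 \left(7 - \frac{4}{7}\right)} + 17011\right) - 7721 = \left(\frac{4}{81 + 4 \cdot \frac{45}{7}} + 17011\right) - 7721 = \left(\frac{4}{81 + \frac{180}{7}} + 17011\right) - 7721 = \left(\frac{4}{\frac{747}{7}} + 17011\right) - 7721 = \left(4 \cdot \frac{7}{747} + 17011\right) - 7721 = \left(\frac{28}{747} + 17011\right) - 7721 = \frac{12707245}{747} - 7721 = \frac{6939658}{747}$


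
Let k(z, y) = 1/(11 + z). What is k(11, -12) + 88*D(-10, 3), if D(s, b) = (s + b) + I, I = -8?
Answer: -29039/22 ≈ -1320.0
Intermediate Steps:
D(s, b) = -8 + b + s (D(s, b) = (s + b) - 8 = (b + s) - 8 = -8 + b + s)
k(11, -12) + 88*D(-10, 3) = 1/(11 + 11) + 88*(-8 + 3 - 10) = 1/22 + 88*(-15) = 1/22 - 1320 = -29039/22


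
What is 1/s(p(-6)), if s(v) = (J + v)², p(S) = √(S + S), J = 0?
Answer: -1/12 ≈ -0.083333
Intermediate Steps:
p(S) = √2*√S (p(S) = √(2*S) = √2*√S)
s(v) = v² (s(v) = (0 + v)² = v²)
1/s(p(-6)) = 1/((√2*√(-6))²) = 1/((√2*(I*√6))²) = 1/((2*I*√3)²) = 1/(-12) = -1/12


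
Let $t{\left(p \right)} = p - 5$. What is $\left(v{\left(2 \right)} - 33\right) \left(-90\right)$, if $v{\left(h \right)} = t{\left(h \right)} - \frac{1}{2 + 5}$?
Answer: $\frac{22770}{7} \approx 3252.9$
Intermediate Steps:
$t{\left(p \right)} = -5 + p$
$v{\left(h \right)} = - \frac{36}{7} + h$ ($v{\left(h \right)} = \left(-5 + h\right) - \frac{1}{2 + 5} = \left(-5 + h\right) - \frac{1}{7} = - \frac{36}{7} + h$)
$\left(v{\left(2 \right)} - 33\right) \left(-90\right) = \left(\left(- \frac{36}{7} + 2\right) - 33\right) \left(-90\right) = \left(- \frac{22}{7} - 33\right) \left(-90\right) = \left(- \frac{253}{7}\right) \left(-90\right) = \frac{22770}{7}$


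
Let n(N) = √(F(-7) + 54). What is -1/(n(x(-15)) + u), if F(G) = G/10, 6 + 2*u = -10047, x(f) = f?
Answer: 100530/505312979 + 2*√5330/505312979 ≈ 0.00019924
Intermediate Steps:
u = -10053/2 (u = -3 + (½)*(-10047) = -3 - 10047/2 = -10053/2 ≈ -5026.5)
F(G) = G/10 (F(G) = G*(⅒) = G/10)
n(N) = √5330/10 (n(N) = √((⅒)*(-7) + 54) = √(-7/10 + 54) = √(533/10) = √5330/10)
-1/(n(x(-15)) + u) = -1/(√5330/10 - 10053/2) = -1/(-10053/2 + √5330/10)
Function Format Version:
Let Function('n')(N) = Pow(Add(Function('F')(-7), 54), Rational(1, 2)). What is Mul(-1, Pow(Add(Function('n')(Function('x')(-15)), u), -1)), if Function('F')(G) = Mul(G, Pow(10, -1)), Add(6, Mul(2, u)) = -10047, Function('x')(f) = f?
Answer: Add(Rational(100530, 505312979), Mul(Rational(2, 505312979), Pow(5330, Rational(1, 2)))) ≈ 0.00019924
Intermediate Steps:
u = Rational(-10053, 2) (u = Add(-3, Mul(Rational(1, 2), -10047)) = Add(-3, Rational(-10047, 2)) = Rational(-10053, 2) ≈ -5026.5)
Function('F')(G) = Mul(Rational(1, 10), G) (Function('F')(G) = Mul(G, Rational(1, 10)) = Mul(Rational(1, 10), G))
Function('n')(N) = Mul(Rational(1, 10), Pow(5330, Rational(1, 2))) (Function('n')(N) = Pow(Add(Mul(Rational(1, 10), -7), 54), Rational(1, 2)) = Pow(Add(Rational(-7, 10), 54), Rational(1, 2)) = Pow(Rational(533, 10), Rational(1, 2)) = Mul(Rational(1, 10), Pow(5330, Rational(1, 2))))
Mul(-1, Pow(Add(Function('n')(Function('x')(-15)), u), -1)) = Mul(-1, Pow(Add(Mul(Rational(1, 10), Pow(5330, Rational(1, 2))), Rational(-10053, 2)), -1)) = Mul(-1, Pow(Add(Rational(-10053, 2), Mul(Rational(1, 10), Pow(5330, Rational(1, 2)))), -1))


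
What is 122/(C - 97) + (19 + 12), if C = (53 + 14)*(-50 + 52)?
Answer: 1269/37 ≈ 34.297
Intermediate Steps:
C = 134 (C = 67*2 = 134)
122/(C - 97) + (19 + 12) = 122/(134 - 97) + (19 + 12) = 122/37 + 31 = 1269/37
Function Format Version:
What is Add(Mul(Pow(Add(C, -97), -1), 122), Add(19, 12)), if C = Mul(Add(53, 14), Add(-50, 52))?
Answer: Rational(1269, 37) ≈ 34.297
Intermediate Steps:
C = 134 (C = Mul(67, 2) = 134)
Add(Mul(Pow(Add(C, -97), -1), 122), Add(19, 12)) = Add(Mul(Pow(Add(134, -97), -1), 122), Add(19, 12)) = Add(Mul(Pow(37, -1), 122), 31) = Add(Mul(Rational(1, 37), 122), 31) = Add(Rational(122, 37), 31) = Rational(1269, 37)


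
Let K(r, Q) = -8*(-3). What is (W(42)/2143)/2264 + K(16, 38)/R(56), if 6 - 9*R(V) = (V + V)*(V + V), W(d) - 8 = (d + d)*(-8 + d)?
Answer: -63254350/3801954161 ≈ -0.016637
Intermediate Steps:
W(d) = 8 + 2*d*(-8 + d) (W(d) = 8 + (d + d)*(-8 + d) = 8 + (2*d)*(-8 + d) = 8 + 2*d*(-8 + d))
K(r, Q) = 24
R(V) = ⅔ - 4*V²/9 (R(V) = ⅔ - (V + V)*(V + V)/9 = ⅔ - 2*V*2*V/9 = ⅔ - 4*V²/9)
(W(42)/2143)/2264 + K(16, 38)/R(56) = ((8 - 16*42 + 2*42²)/2143)/2264 + 24/(⅔ - 4/9*56²) = ((8 - 672 + 2*1764)*(1/2143))*(1/2264) + 24/(⅔ - 4/9*3136) = ((8 - 672 + 3528)*(1/2143))*(1/2264) + 24/(⅔ - 12544/9) = (2864*(1/2143))*(1/2264) + 24/(-12538/9) = (2864/2143)*(1/2264) + 24*(-9/12538) = 358/606469 - 108/6269 = -63254350/3801954161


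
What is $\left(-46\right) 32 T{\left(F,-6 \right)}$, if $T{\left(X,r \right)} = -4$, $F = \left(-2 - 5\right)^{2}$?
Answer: $5888$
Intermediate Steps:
$F = 49$ ($F = \left(-7\right)^{2} = 49$)
$\left(-46\right) 32 T{\left(F,-6 \right)} = \left(-46\right) 32 \left(-4\right) = \left(-1472\right) \left(-4\right) = 5888$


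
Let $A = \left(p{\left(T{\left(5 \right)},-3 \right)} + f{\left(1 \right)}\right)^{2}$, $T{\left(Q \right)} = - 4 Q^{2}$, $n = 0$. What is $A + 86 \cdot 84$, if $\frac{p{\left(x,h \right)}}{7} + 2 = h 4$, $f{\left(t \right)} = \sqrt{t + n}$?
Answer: $16633$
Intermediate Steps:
$f{\left(t \right)} = \sqrt{t}$ ($f{\left(t \right)} = \sqrt{t + 0} = \sqrt{t}$)
$p{\left(x,h \right)} = -14 + 28 h$ ($p{\left(x,h \right)} = -14 + 7 h 4 = -14 + 7 \cdot 4 h = -14 + 28 h$)
$A = 9409$ ($A = \left(\left(-14 + 28 \left(-3\right)\right) + \sqrt{1}\right)^{2} = \left(\left(-14 - 84\right) + 1\right)^{2} = \left(-98 + 1\right)^{2} = \left(-97\right)^{2} = 9409$)
$A + 86 \cdot 84 = 9409 + 86 \cdot 84 = 9409 + 7224 = 16633$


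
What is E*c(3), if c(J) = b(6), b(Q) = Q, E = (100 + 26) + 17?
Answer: 858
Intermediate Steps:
E = 143 (E = 126 + 17 = 143)
c(J) = 6
E*c(3) = 143*6 = 858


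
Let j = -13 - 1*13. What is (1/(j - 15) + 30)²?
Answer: 1510441/1681 ≈ 898.54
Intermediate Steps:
j = -26 (j = -13 - 13 = -26)
(1/(j - 15) + 30)² = (1/(-26 - 15) + 30)² = (1/(-41) + 30)² = (-1/41 + 30)² = (1229/41)² = 1510441/1681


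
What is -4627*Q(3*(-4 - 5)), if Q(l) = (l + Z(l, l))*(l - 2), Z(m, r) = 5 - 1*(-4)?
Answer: -2415294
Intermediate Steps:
Z(m, r) = 9 (Z(m, r) = 5 + 4 = 9)
Q(l) = (-2 + l)*(9 + l) (Q(l) = (l + 9)*(l - 2) = (9 + l)*(-2 + l) = (-2 + l)*(9 + l))
-4627*Q(3*(-4 - 5)) = -4627*(-18 + (3*(-4 - 5))² + 7*(3*(-4 - 5))) = -4627*(-18 + (3*(-9))² + 7*(3*(-9))) = -4627*(-18 + (-27)² + 7*(-27)) = -4627*(-18 + 729 - 189) = -4627*522 = -2415294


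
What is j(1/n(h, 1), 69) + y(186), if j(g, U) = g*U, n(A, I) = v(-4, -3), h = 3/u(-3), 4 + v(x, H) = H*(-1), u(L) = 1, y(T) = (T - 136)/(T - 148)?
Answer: -1286/19 ≈ -67.684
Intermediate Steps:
y(T) = (-136 + T)/(-148 + T)
v(x, H) = -4 - H (v(x, H) = -4 + H*(-1) = -4 - H)
h = 3 (h = 3/1 = 3*1 = 3)
n(A, I) = -1 (n(A, I) = -4 - 1*(-3) = -4 + 3 = -1)
j(g, U) = U*g
j(1/n(h, 1), 69) + y(186) = 69/(-1) + (-136 + 186)/(-148 + 186) = 69*(-1) + 50/38 = -69 + (1/38)*50 = -69 + 25/19 = -1286/19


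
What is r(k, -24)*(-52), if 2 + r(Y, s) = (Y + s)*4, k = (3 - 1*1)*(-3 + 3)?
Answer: 5096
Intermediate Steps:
k = 0 (k = (3 - 1)*0 = 2*0 = 0)
r(Y, s) = -2 + 4*Y + 4*s (r(Y, s) = -2 + (Y + s)*4 = -2 + (4*Y + 4*s) = -2 + 4*Y + 4*s)
r(k, -24)*(-52) = (-2 + 4*0 + 4*(-24))*(-52) = (-2 + 0 - 96)*(-52) = -98*(-52) = 5096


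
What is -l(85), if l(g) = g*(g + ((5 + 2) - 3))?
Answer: -7565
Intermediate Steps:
l(g) = g*(4 + g) (l(g) = g*(g + (7 - 3)) = g*(g + 4) = g*(4 + g))
-l(85) = -85*(4 + 85) = -85*89 = -1*7565 = -7565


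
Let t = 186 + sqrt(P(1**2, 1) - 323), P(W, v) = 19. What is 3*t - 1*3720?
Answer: -3162 + 12*I*sqrt(19) ≈ -3162.0 + 52.307*I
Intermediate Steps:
t = 186 + 4*I*sqrt(19) (t = 186 + sqrt(19 - 323) = 186 + sqrt(-304) = 186 + 4*I*sqrt(19) ≈ 186.0 + 17.436*I)
3*t - 1*3720 = 3*(186 + 4*I*sqrt(19)) - 1*3720 = (558 + 12*I*sqrt(19)) - 3720 = -3162 + 12*I*sqrt(19)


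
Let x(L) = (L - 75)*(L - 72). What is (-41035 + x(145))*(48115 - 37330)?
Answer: -387451125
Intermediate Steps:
x(L) = (-75 + L)*(-72 + L)
(-41035 + x(145))*(48115 - 37330) = (-41035 + (5400 + 145² - 147*145))*(48115 - 37330) = (-41035 + (5400 + 21025 - 21315))*10785 = (-41035 + 5110)*10785 = -35925*10785 = -387451125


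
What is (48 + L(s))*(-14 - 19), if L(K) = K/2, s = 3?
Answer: -3267/2 ≈ -1633.5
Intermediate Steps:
L(K) = K/2 (L(K) = K*(1/2) = K/2)
(48 + L(s))*(-14 - 19) = (48 + (1/2)*3)*(-14 - 19) = (48 + 3/2)*(-33) = (99/2)*(-33) = -3267/2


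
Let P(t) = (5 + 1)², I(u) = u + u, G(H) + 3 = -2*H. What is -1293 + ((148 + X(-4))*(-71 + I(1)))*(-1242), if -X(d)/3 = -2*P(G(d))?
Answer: 31192779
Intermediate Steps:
G(H) = -3 - 2*H
I(u) = 2*u
P(t) = 36 (P(t) = 6² = 36)
X(d) = 216 (X(d) = -(-6)*36 = -3*(-72) = 216)
-1293 + ((148 + X(-4))*(-71 + I(1)))*(-1242) = -1293 + ((148 + 216)*(-71 + 2*1))*(-1242) = -1293 + (364*(-71 + 2))*(-1242) = -1293 + (364*(-69))*(-1242) = -1293 - 25116*(-1242) = -1293 + 31194072 = 31192779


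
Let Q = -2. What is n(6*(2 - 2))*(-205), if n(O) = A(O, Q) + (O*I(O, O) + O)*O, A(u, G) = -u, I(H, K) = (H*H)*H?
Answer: 0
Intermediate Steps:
I(H, K) = H³ (I(H, K) = H²*H = H³)
n(O) = -O + O*(O + O⁴) (n(O) = -O + (O*O³ + O)*O = -O + (O⁴ + O)*O = -O + (O + O⁴)*O = -O + O*(O + O⁴))
n(6*(2 - 2))*(-205) = ((6*(2 - 2))*(-1 + 6*(2 - 2) + (6*(2 - 2))⁴))*(-205) = ((6*0)*(-1 + 6*0 + (6*0)⁴))*(-205) = (0*(-1 + 0 + 0⁴))*(-205) = (0*(-1 + 0 + 0))*(-205) = (0*(-1))*(-205) = 0*(-205) = 0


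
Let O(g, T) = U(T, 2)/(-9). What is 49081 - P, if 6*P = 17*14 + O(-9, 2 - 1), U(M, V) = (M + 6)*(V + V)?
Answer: 1324130/27 ≈ 49042.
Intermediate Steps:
U(M, V) = 2*V*(6 + M) (U(M, V) = (6 + M)*(2*V) = 2*V*(6 + M))
O(g, T) = -8/3 - 4*T/9 (O(g, T) = (2*2*(6 + T))/(-9) = (24 + 4*T)*(-1/9) = -8/3 - 4*T/9)
P = 1057/27 (P = (17*14 + (-8/3 - 4*(2 - 1)/9))/6 = (238 + (-8/3 - 4/9*1))/6 = (238 + (-8/3 - 4/9))/6 = (238 - 28/9)/6 = (1/6)*(2114/9) = 1057/27 ≈ 39.148)
49081 - P = 49081 - 1*1057/27 = 49081 - 1057/27 = 1324130/27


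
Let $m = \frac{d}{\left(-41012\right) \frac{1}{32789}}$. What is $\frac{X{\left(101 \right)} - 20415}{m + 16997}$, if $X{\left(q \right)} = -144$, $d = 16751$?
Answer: $- \frac{281055236}{49277475} \approx -5.7035$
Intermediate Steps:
$m = - \frac{549248539}{41012}$ ($m = \frac{16751}{\left(-41012\right) \frac{1}{32789}} = \frac{16751}{- \frac{41012}{32789}} = 16751 \left(- \frac{32789}{41012}\right) = - \frac{549248539}{41012} \approx -13392.0$)
$\frac{X{\left(101 \right)} - 20415}{m + 16997} = \frac{-144 - 20415}{- \frac{549248539}{41012} + 16997} = - \frac{20559}{\frac{147832425}{41012}} = \left(-20559\right) \frac{41012}{147832425} = - \frac{281055236}{49277475}$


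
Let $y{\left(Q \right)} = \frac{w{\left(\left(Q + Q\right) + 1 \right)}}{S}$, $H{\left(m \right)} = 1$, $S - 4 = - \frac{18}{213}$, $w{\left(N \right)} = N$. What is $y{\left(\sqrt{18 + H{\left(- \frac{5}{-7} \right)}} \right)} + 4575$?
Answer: $\frac{1271921}{278} + \frac{71 \sqrt{19}}{139} \approx 4577.5$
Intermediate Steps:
$S = \frac{278}{71}$ ($S = 4 - \frac{18}{213} = 4 - \frac{6}{71} = \frac{278}{71} \approx 3.9155$)
$y{\left(Q \right)} = \frac{71}{278} + \frac{71 Q}{139}$ ($y{\left(Q \right)} = \frac{\left(Q + Q\right) + 1}{\frac{278}{71}} = \left(2 Q + 1\right) \frac{71}{278} = \left(1 + 2 Q\right) \frac{71}{278} = \frac{71}{278} + \frac{71 Q}{139}$)
$y{\left(\sqrt{18 + H{\left(- \frac{5}{-7} \right)}} \right)} + 4575 = \left(\frac{71}{278} + \frac{71 \sqrt{18 + 1}}{139}\right) + 4575 = \left(\frac{71}{278} + \frac{71 \sqrt{19}}{139}\right) + 4575 = \frac{1271921}{278} + \frac{71 \sqrt{19}}{139}$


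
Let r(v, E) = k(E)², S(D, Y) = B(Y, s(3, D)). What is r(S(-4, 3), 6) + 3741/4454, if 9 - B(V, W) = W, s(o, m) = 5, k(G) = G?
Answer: 164085/4454 ≈ 36.840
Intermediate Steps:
B(V, W) = 9 - W
S(D, Y) = 4 (S(D, Y) = 9 - 1*5 = 9 - 5 = 4)
r(v, E) = E²
r(S(-4, 3), 6) + 3741/4454 = 6² + 3741/4454 = 36 + 3741*(1/4454) = 36 + 3741/4454 = 164085/4454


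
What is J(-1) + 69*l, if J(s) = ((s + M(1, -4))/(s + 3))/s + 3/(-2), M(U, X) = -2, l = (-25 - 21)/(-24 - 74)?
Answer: 1587/49 ≈ 32.388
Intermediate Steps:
l = 23/49 (l = -46/(-98) = -46*(-1/98) = 23/49 ≈ 0.46939)
J(s) = -3/2 + (-2 + s)/(s*(3 + s)) (J(s) = ((s - 2)/(s + 3))/s + 3/(-2) = ((-2 + s)/(3 + s))/s + 3*(-½) = ((-2 + s)/(3 + s))/s - 3/2 = (-2 + s)/(s*(3 + s)) - 3/2 = -3/2 + (-2 + s)/(s*(3 + s)))
J(-1) + 69*l = (½)*(-4 - 7*(-1) - 3*(-1)²)/(-1*(3 - 1)) + 69*(23/49) = (½)*(-1)*(-4 + 7 - 3*1)/2 + 1587/49 = (½)*(-1)*(½)*(-4 + 7 - 3) + 1587/49 = (½)*(-1)*(½)*0 + 1587/49 = 0 + 1587/49 = 1587/49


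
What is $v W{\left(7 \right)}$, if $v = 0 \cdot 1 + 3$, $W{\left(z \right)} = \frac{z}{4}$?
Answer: $\frac{21}{4} \approx 5.25$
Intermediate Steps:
$W{\left(z \right)} = \frac{z}{4}$ ($W{\left(z \right)} = z \frac{1}{4} = \frac{z}{4}$)
$v = 3$ ($v = 0 + 3 = 3$)
$v W{\left(7 \right)} = 3 \cdot \frac{1}{4} \cdot 7 = 3 \cdot \frac{7}{4} = \frac{21}{4}$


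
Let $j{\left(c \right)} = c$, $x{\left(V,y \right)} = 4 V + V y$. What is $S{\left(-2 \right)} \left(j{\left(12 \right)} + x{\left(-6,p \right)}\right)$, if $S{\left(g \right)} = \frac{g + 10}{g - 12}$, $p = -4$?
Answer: $- \frac{48}{7} \approx -6.8571$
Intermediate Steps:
$S{\left(g \right)} = \frac{10 + g}{-12 + g}$
$S{\left(-2 \right)} \left(j{\left(12 \right)} + x{\left(-6,p \right)}\right) = \frac{10 - 2}{-12 - 2} \left(12 - 6 \left(4 - 4\right)\right) = \frac{1}{-14} \cdot 8 \left(12 - 0\right) = \left(- \frac{1}{14}\right) 8 \left(12 + 0\right) = \left(- \frac{4}{7}\right) 12 = - \frac{48}{7}$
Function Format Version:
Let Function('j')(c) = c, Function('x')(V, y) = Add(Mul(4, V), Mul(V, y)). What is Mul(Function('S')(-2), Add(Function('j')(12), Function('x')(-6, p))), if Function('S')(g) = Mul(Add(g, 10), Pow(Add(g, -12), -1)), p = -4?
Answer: Rational(-48, 7) ≈ -6.8571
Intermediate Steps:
Function('S')(g) = Mul(Pow(Add(-12, g), -1), Add(10, g)) (Function('S')(g) = Mul(Add(10, g), Pow(Add(-12, g), -1)) = Mul(Pow(Add(-12, g), -1), Add(10, g)))
Mul(Function('S')(-2), Add(Function('j')(12), Function('x')(-6, p))) = Mul(Mul(Pow(Add(-12, -2), -1), Add(10, -2)), Add(12, Mul(-6, Add(4, -4)))) = Mul(Mul(Pow(-14, -1), 8), Add(12, Mul(-6, 0))) = Mul(Mul(Rational(-1, 14), 8), Add(12, 0)) = Mul(Rational(-4, 7), 12) = Rational(-48, 7)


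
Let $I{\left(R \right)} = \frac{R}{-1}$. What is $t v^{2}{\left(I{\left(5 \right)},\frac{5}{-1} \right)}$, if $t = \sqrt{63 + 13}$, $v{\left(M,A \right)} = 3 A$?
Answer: $450 \sqrt{19} \approx 1961.5$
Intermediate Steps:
$I{\left(R \right)} = - R$ ($I{\left(R \right)} = R \left(-1\right) = - R$)
$t = 2 \sqrt{19}$ ($t = \sqrt{76} = 2 \sqrt{19} \approx 8.7178$)
$t v^{2}{\left(I{\left(5 \right)},\frac{5}{-1} \right)} = 2 \sqrt{19} \left(3 \frac{5}{-1}\right)^{2} = 2 \sqrt{19} \left(3 \cdot 5 \left(-1\right)\right)^{2} = 2 \sqrt{19} \left(3 \left(-5\right)\right)^{2} = 2 \sqrt{19} \left(-15\right)^{2} = 2 \sqrt{19} \cdot 225 = 450 \sqrt{19}$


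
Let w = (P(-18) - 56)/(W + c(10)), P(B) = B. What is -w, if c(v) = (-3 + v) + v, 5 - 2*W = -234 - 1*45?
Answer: 74/159 ≈ 0.46541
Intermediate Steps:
W = 142 (W = 5/2 - (-234 - 1*45)/2 = 5/2 - (-234 - 45)/2 = 5/2 - 1/2*(-279) = 5/2 + 279/2 = 142)
c(v) = -3 + 2*v
w = -74/159 (w = (-18 - 56)/(142 + (-3 + 2*10)) = -74/(142 + (-3 + 20)) = -74/(142 + 17) = -74/159 ≈ -0.46541)
-w = -1*(-74/159) = 74/159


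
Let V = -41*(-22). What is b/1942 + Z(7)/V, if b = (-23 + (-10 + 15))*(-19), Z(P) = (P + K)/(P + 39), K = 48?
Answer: 649867/3662612 ≈ 0.17743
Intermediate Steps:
Z(P) = (48 + P)/(39 + P) (Z(P) = (P + 48)/(P + 39) = (48 + P)/(39 + P))
b = 342 (b = (-23 + 5)*(-19) = -18*(-19) = 342)
V = 902
b/1942 + Z(7)/V = 342/1942 + ((48 + 7)/(39 + 7))/902 = 342*(1/1942) + (55/46)*(1/902) = 171/971 + ((1/46)*55)*(1/902) = 171/971 + (55/46)*(1/902) = 171/971 + 5/3772 = 649867/3662612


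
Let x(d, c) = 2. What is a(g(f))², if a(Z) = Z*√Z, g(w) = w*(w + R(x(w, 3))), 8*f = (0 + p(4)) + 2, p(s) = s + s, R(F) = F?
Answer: 274625/4096 ≈ 67.047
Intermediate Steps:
p(s) = 2*s
f = 5/4 (f = ((0 + 2*4) + 2)/8 = ((0 + 8) + 2)/8 = (8 + 2)/8 = (⅛)*10 = 5/4 ≈ 1.2500)
g(w) = w*(2 + w) (g(w) = w*(w + 2) = w*(2 + w))
a(Z) = Z^(3/2)
a(g(f))² = ((5*(2 + 5/4)/4)^(3/2))² = (((5/4)*(13/4))^(3/2))² = ((65/16)^(3/2))² = (65*√65/64)² = 274625/4096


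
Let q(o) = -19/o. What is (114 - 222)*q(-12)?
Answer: -171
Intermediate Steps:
(114 - 222)*q(-12) = (114 - 222)*(-19/(-12)) = -(-2052)*(-1)/12 = -108*19/12 = -171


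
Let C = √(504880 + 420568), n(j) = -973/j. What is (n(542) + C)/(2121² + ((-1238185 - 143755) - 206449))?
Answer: -973/1577356584 + √231362/1455126 ≈ 0.00032994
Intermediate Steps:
C = 2*√231362 (C = √925448 = 2*√231362 ≈ 962.00)
(n(542) + C)/(2121² + ((-1238185 - 143755) - 206449)) = (-973/542 + 2*√231362)/(2121² + ((-1238185 - 143755) - 206449)) = (-973*1/542 + 2*√231362)/(4498641 + (-1381940 - 206449)) = (-973/542 + 2*√231362)/(4498641 - 1588389) = (-973/542 + 2*√231362)/2910252 = (-973/542 + 2*√231362)*(1/2910252) = -973/1577356584 + √231362/1455126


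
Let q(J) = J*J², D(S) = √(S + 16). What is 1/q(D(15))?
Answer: √31/961 ≈ 0.0057937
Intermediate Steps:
D(S) = √(16 + S)
q(J) = J³
1/q(D(15)) = 1/((√(16 + 15))³) = 1/((√31)³) = 1/(31*√31) = √31/961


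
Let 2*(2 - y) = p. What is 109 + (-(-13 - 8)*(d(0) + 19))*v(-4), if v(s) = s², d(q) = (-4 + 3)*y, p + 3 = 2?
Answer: 5653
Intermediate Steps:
p = -1 (p = -3 + 2 = -1)
y = 5/2 (y = 2 - ½*(-1) = 2 + ½ = 5/2 ≈ 2.5000)
d(q) = -5/2 (d(q) = (-4 + 3)*(5/2) = -1*5/2 = -5/2)
109 + (-(-13 - 8)*(d(0) + 19))*v(-4) = 109 - (-13 - 8)*(-5/2 + 19)*(-4)² = 109 - (-21)*33/2*16 = 109 - 1*(-693/2)*16 = 109 + (693/2)*16 = 109 + 5544 = 5653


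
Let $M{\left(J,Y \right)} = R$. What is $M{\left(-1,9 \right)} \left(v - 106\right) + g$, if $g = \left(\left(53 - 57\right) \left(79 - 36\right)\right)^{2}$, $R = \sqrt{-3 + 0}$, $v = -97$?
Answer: $29584 - 203 i \sqrt{3} \approx 29584.0 - 351.61 i$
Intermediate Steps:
$R = i \sqrt{3}$ ($R = \sqrt{-3} = i \sqrt{3} \approx 1.732 i$)
$g = 29584$ ($g = \left(- 4 \left(79 - 36\right)\right)^{2} = \left(\left(-4\right) 43\right)^{2} = \left(-172\right)^{2} = 29584$)
$M{\left(J,Y \right)} = i \sqrt{3}$
$M{\left(-1,9 \right)} \left(v - 106\right) + g = i \sqrt{3} \left(-97 - 106\right) + 29584 = i \sqrt{3} \left(-203\right) + 29584 = - 203 i \sqrt{3} + 29584 = 29584 - 203 i \sqrt{3}$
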